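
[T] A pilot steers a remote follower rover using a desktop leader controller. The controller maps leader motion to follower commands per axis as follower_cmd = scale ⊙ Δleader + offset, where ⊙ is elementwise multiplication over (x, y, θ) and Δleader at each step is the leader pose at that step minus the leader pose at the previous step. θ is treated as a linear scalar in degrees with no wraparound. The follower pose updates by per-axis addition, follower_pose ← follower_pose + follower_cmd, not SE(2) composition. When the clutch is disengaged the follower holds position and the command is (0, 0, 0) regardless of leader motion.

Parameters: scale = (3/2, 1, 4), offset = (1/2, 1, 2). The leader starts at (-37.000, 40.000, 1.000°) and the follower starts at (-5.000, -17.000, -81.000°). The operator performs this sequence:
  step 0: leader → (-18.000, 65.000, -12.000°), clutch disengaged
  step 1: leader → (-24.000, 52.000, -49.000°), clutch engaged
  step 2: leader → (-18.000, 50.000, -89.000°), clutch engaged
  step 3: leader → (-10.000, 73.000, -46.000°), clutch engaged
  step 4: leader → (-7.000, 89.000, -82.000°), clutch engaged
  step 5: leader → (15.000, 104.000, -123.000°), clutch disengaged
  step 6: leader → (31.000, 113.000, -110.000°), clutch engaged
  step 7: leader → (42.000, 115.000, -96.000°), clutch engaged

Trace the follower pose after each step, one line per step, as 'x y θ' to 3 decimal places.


step 0: Δleader=(19.000, 25.000, -13.000°), disengaged; cmd=(0,0,0) → follower holds at (-5.000, -17.000, -81.000°)
step 1: Δleader=(-6.000, -13.000, -37.000°), engaged; cmd=(-8.500, -12.000, -146.000°) → follower=(-13.500, -29.000, -227.000°)
step 2: Δleader=(6.000, -2.000, -40.000°), engaged; cmd=(9.500, -1.000, -158.000°) → follower=(-4.000, -30.000, -385.000°)
step 3: Δleader=(8.000, 23.000, 43.000°), engaged; cmd=(12.500, 24.000, 174.000°) → follower=(8.500, -6.000, -211.000°)
step 4: Δleader=(3.000, 16.000, -36.000°), engaged; cmd=(5.000, 17.000, -142.000°) → follower=(13.500, 11.000, -353.000°)
step 5: Δleader=(22.000, 15.000, -41.000°), disengaged; cmd=(0,0,0) → follower holds at (13.500, 11.000, -353.000°)
step 6: Δleader=(16.000, 9.000, 13.000°), engaged; cmd=(24.500, 10.000, 54.000°) → follower=(38.000, 21.000, -299.000°)
step 7: Δleader=(11.000, 2.000, 14.000°), engaged; cmd=(17.000, 3.000, 58.000°) → follower=(55.000, 24.000, -241.000°)

-5.000 -17.000 -81.000
-13.500 -29.000 -227.000
-4.000 -30.000 -385.000
8.500 -6.000 -211.000
13.500 11.000 -353.000
13.500 11.000 -353.000
38.000 21.000 -299.000
55.000 24.000 -241.000


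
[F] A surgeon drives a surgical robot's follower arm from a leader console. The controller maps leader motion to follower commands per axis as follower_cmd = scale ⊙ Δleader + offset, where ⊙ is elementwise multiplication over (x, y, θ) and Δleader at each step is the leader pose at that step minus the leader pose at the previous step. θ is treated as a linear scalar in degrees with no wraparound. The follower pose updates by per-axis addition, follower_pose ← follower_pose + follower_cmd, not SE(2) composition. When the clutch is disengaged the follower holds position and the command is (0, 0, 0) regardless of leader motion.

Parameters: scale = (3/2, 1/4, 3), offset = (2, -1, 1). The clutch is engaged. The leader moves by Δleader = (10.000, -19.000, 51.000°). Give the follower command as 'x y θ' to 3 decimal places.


axis x: 3/2·10.000 + 2 = 17.000
axis y: 1/4·-19.000 + -1 = -5.750
axis θ: 3·51.000 + 1 = 154.000

17.000 -5.750 154.000


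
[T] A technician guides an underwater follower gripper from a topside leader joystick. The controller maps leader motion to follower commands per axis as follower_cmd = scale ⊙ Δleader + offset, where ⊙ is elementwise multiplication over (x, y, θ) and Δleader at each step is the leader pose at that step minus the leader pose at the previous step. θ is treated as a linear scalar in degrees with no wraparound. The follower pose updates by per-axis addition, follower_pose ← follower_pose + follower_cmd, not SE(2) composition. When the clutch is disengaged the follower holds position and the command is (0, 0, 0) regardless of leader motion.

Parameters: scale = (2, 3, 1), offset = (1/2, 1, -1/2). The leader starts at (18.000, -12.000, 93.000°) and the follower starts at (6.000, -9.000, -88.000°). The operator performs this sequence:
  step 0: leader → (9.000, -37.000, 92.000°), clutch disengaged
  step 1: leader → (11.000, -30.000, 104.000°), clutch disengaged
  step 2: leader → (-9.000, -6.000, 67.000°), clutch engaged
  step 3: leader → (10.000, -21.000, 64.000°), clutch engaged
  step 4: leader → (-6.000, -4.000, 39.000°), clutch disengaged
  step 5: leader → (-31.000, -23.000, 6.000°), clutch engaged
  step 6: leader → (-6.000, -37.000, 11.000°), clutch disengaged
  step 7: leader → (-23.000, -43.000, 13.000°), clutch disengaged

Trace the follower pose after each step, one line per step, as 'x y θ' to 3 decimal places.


step 0: Δleader=(-9.000, -25.000, -1.000°), disengaged; cmd=(0,0,0) → follower holds at (6.000, -9.000, -88.000°)
step 1: Δleader=(2.000, 7.000, 12.000°), disengaged; cmd=(0,0,0) → follower holds at (6.000, -9.000, -88.000°)
step 2: Δleader=(-20.000, 24.000, -37.000°), engaged; cmd=(-39.500, 73.000, -37.500°) → follower=(-33.500, 64.000, -125.500°)
step 3: Δleader=(19.000, -15.000, -3.000°), engaged; cmd=(38.500, -44.000, -3.500°) → follower=(5.000, 20.000, -129.000°)
step 4: Δleader=(-16.000, 17.000, -25.000°), disengaged; cmd=(0,0,0) → follower holds at (5.000, 20.000, -129.000°)
step 5: Δleader=(-25.000, -19.000, -33.000°), engaged; cmd=(-49.500, -56.000, -33.500°) → follower=(-44.500, -36.000, -162.500°)
step 6: Δleader=(25.000, -14.000, 5.000°), disengaged; cmd=(0,0,0) → follower holds at (-44.500, -36.000, -162.500°)
step 7: Δleader=(-17.000, -6.000, 2.000°), disengaged; cmd=(0,0,0) → follower holds at (-44.500, -36.000, -162.500°)

6.000 -9.000 -88.000
6.000 -9.000 -88.000
-33.500 64.000 -125.500
5.000 20.000 -129.000
5.000 20.000 -129.000
-44.500 -36.000 -162.500
-44.500 -36.000 -162.500
-44.500 -36.000 -162.500


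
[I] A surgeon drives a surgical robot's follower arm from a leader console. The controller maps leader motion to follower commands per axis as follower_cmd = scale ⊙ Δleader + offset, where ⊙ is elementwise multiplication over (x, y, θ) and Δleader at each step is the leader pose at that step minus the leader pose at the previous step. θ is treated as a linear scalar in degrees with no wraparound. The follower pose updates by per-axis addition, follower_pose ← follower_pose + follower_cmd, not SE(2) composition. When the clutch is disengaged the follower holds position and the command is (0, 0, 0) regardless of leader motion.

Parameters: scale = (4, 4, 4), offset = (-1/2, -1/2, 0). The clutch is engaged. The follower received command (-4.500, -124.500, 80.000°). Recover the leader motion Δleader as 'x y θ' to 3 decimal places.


-1.000 -31.000 20.000

axis x: (-4.500 − -1/2) / (4) = -1.000
axis y: (-124.500 − -1/2) / (4) = -31.000
axis θ: (80.000 − 0) / (4) = 20.000


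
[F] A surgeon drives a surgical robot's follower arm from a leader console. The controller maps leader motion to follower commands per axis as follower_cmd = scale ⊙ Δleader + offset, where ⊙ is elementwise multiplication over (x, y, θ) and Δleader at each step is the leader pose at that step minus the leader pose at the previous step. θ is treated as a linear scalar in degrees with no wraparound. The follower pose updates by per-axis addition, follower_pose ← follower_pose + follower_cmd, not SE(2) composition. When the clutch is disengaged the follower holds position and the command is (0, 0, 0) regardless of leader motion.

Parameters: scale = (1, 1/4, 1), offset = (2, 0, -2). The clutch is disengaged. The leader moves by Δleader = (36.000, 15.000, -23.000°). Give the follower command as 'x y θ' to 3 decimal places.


clutch disengaged → follower holds; cmd = (0, 0, 0)

0.000 0.000 0.000


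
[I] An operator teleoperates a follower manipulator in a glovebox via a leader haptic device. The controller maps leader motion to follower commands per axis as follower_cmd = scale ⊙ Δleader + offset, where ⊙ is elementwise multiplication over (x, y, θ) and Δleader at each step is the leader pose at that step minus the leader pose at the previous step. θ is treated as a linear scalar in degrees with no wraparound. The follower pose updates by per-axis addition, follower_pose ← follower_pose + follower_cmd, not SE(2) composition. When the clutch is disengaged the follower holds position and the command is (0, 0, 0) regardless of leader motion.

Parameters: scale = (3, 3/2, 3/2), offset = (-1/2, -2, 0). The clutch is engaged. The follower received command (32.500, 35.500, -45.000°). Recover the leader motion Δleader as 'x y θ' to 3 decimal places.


11.000 25.000 -30.000

axis x: (32.500 − -1/2) / (3) = 11.000
axis y: (35.500 − -2) / (3/2) = 25.000
axis θ: (-45.000 − 0) / (3/2) = -30.000


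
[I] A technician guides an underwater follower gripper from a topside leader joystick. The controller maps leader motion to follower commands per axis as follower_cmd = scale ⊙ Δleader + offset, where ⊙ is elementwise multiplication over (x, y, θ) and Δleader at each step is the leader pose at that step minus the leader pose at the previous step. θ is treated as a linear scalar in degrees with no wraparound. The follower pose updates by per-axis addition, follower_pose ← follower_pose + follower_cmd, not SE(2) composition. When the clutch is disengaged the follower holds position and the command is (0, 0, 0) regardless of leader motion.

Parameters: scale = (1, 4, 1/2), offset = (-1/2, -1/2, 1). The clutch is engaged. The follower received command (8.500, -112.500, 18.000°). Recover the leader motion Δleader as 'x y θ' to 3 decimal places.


9.000 -28.000 34.000

axis x: (8.500 − -1/2) / (1) = 9.000
axis y: (-112.500 − -1/2) / (4) = -28.000
axis θ: (18.000 − 1) / (1/2) = 34.000


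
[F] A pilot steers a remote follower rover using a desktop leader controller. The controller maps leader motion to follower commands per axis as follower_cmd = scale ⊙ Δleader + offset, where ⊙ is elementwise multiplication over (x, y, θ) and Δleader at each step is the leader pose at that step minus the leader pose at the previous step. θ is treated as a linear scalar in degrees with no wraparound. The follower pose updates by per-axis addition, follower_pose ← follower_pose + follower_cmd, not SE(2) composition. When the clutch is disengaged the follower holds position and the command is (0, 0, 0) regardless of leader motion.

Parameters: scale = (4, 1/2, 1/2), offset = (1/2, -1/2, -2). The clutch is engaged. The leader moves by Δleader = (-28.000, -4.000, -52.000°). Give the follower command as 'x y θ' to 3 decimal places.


axis x: 4·-28.000 + 1/2 = -111.500
axis y: 1/2·-4.000 + -1/2 = -2.500
axis θ: 1/2·-52.000 + -2 = -28.000

-111.500 -2.500 -28.000


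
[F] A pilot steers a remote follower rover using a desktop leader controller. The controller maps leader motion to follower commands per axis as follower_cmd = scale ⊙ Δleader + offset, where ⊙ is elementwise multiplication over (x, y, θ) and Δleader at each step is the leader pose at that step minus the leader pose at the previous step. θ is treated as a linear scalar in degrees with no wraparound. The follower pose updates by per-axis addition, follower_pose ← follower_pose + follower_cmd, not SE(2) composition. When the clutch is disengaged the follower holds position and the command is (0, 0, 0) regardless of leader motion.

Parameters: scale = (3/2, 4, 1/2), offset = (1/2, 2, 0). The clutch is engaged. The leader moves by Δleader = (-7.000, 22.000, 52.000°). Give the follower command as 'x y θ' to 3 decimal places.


axis x: 3/2·-7.000 + 1/2 = -10.000
axis y: 4·22.000 + 2 = 90.000
axis θ: 1/2·52.000 + 0 = 26.000

-10.000 90.000 26.000


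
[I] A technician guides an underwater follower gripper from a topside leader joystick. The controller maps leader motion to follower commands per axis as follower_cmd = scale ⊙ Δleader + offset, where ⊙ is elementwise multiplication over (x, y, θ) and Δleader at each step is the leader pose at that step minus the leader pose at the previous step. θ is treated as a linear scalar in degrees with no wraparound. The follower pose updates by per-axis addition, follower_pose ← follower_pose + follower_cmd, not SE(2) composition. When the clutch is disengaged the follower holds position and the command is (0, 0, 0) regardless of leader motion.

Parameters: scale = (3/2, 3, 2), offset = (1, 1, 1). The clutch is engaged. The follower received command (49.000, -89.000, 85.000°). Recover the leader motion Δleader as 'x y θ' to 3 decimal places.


32.000 -30.000 42.000

axis x: (49.000 − 1) / (3/2) = 32.000
axis y: (-89.000 − 1) / (3) = -30.000
axis θ: (85.000 − 1) / (2) = 42.000


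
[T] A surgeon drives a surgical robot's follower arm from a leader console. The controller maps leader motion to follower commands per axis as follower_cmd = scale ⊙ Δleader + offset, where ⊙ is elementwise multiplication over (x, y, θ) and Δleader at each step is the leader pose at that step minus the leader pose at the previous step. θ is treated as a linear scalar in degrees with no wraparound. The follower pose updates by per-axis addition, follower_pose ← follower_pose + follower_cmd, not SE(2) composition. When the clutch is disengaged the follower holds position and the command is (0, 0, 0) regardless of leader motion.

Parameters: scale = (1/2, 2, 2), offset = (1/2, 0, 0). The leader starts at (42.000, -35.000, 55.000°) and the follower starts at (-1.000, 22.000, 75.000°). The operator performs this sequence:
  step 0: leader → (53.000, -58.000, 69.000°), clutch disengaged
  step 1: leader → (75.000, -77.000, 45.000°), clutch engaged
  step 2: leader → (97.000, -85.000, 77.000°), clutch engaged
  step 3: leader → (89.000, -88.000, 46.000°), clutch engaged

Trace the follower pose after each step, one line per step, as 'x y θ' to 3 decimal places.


step 0: Δleader=(11.000, -23.000, 14.000°), disengaged; cmd=(0,0,0) → follower holds at (-1.000, 22.000, 75.000°)
step 1: Δleader=(22.000, -19.000, -24.000°), engaged; cmd=(11.500, -38.000, -48.000°) → follower=(10.500, -16.000, 27.000°)
step 2: Δleader=(22.000, -8.000, 32.000°), engaged; cmd=(11.500, -16.000, 64.000°) → follower=(22.000, -32.000, 91.000°)
step 3: Δleader=(-8.000, -3.000, -31.000°), engaged; cmd=(-3.500, -6.000, -62.000°) → follower=(18.500, -38.000, 29.000°)

-1.000 22.000 75.000
10.500 -16.000 27.000
22.000 -32.000 91.000
18.500 -38.000 29.000


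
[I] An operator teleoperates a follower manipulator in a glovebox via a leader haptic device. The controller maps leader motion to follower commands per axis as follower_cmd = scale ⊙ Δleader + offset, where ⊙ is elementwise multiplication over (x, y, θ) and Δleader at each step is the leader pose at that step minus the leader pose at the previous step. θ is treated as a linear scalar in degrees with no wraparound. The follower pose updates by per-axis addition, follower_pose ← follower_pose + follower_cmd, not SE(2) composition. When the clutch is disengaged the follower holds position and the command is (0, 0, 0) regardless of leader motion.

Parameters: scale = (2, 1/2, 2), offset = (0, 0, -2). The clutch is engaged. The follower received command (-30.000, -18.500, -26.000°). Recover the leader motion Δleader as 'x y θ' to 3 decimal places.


axis x: (-30.000 − 0) / (2) = -15.000
axis y: (-18.500 − 0) / (1/2) = -37.000
axis θ: (-26.000 − -2) / (2) = -12.000

-15.000 -37.000 -12.000


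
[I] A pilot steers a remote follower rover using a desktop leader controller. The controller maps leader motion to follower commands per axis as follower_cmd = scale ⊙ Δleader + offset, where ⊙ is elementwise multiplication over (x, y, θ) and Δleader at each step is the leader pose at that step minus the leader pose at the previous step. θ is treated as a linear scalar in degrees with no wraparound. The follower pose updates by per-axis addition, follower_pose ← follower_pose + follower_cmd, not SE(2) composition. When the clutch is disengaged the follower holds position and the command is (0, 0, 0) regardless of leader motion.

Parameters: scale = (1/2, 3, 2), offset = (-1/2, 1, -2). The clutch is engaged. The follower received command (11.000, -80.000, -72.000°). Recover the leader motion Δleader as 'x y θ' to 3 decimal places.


axis x: (11.000 − -1/2) / (1/2) = 23.000
axis y: (-80.000 − 1) / (3) = -27.000
axis θ: (-72.000 − -2) / (2) = -35.000

23.000 -27.000 -35.000


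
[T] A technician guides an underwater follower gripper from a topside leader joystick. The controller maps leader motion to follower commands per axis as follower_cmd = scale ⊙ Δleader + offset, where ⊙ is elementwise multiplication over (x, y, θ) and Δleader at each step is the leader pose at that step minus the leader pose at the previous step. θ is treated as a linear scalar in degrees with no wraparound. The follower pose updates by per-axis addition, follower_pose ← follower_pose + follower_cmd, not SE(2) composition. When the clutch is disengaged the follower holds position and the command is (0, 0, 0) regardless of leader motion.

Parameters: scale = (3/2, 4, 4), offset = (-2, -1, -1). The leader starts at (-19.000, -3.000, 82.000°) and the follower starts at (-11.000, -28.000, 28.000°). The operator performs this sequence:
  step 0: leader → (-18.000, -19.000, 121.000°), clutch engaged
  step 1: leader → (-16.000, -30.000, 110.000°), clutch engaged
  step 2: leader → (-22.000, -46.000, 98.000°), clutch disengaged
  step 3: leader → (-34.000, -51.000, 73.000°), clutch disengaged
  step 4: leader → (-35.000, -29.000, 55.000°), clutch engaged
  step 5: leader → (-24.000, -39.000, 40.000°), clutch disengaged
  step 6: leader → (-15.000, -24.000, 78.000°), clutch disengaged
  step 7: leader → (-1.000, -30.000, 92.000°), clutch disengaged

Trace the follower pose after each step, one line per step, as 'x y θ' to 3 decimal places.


-11.500 -93.000 183.000
-10.500 -138.000 138.000
-10.500 -138.000 138.000
-10.500 -138.000 138.000
-14.000 -51.000 65.000
-14.000 -51.000 65.000
-14.000 -51.000 65.000
-14.000 -51.000 65.000

step 0: Δleader=(1.000, -16.000, 39.000°), engaged; cmd=(-0.500, -65.000, 155.000°) → follower=(-11.500, -93.000, 183.000°)
step 1: Δleader=(2.000, -11.000, -11.000°), engaged; cmd=(1.000, -45.000, -45.000°) → follower=(-10.500, -138.000, 138.000°)
step 2: Δleader=(-6.000, -16.000, -12.000°), disengaged; cmd=(0,0,0) → follower holds at (-10.500, -138.000, 138.000°)
step 3: Δleader=(-12.000, -5.000, -25.000°), disengaged; cmd=(0,0,0) → follower holds at (-10.500, -138.000, 138.000°)
step 4: Δleader=(-1.000, 22.000, -18.000°), engaged; cmd=(-3.500, 87.000, -73.000°) → follower=(-14.000, -51.000, 65.000°)
step 5: Δleader=(11.000, -10.000, -15.000°), disengaged; cmd=(0,0,0) → follower holds at (-14.000, -51.000, 65.000°)
step 6: Δleader=(9.000, 15.000, 38.000°), disengaged; cmd=(0,0,0) → follower holds at (-14.000, -51.000, 65.000°)
step 7: Δleader=(14.000, -6.000, 14.000°), disengaged; cmd=(0,0,0) → follower holds at (-14.000, -51.000, 65.000°)


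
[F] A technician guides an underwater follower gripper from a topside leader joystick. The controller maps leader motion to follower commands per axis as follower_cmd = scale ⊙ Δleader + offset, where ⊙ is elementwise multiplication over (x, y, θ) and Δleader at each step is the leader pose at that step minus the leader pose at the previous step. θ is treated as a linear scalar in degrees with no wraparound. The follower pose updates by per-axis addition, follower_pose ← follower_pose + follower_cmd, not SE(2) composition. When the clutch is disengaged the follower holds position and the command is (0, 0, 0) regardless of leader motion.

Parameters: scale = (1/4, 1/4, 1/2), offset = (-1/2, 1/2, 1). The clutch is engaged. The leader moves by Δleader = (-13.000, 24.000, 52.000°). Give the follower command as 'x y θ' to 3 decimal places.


-3.750 6.500 27.000

axis x: 1/4·-13.000 + -1/2 = -3.750
axis y: 1/4·24.000 + 1/2 = 6.500
axis θ: 1/2·52.000 + 1 = 27.000


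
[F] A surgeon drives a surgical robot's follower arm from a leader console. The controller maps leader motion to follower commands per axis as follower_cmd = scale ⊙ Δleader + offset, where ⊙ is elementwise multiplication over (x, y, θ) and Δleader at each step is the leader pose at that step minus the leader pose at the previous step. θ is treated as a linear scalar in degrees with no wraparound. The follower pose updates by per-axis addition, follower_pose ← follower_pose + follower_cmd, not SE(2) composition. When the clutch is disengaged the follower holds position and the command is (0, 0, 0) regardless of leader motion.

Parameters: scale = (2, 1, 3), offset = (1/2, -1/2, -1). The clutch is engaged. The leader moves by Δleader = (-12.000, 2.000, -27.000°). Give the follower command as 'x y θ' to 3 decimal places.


axis x: 2·-12.000 + 1/2 = -23.500
axis y: 1·2.000 + -1/2 = 1.500
axis θ: 3·-27.000 + -1 = -82.000

-23.500 1.500 -82.000


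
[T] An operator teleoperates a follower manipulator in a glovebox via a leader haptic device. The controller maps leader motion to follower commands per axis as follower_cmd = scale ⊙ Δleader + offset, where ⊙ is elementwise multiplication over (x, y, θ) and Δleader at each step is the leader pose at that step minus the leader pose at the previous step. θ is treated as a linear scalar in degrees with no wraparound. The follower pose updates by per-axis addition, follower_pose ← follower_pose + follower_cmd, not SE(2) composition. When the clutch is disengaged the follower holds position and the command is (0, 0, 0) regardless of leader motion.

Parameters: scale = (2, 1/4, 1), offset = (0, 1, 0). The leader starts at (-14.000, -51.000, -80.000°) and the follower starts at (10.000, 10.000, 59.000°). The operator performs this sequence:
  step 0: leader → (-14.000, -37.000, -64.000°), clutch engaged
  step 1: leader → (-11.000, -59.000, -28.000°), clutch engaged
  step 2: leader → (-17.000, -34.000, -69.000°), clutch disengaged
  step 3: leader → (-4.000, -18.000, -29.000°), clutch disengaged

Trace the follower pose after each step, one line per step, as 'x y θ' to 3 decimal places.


10.000 14.500 75.000
16.000 10.000 111.000
16.000 10.000 111.000
16.000 10.000 111.000

step 0: Δleader=(0.000, 14.000, 16.000°), engaged; cmd=(0.000, 4.500, 16.000°) → follower=(10.000, 14.500, 75.000°)
step 1: Δleader=(3.000, -22.000, 36.000°), engaged; cmd=(6.000, -4.500, 36.000°) → follower=(16.000, 10.000, 111.000°)
step 2: Δleader=(-6.000, 25.000, -41.000°), disengaged; cmd=(0,0,0) → follower holds at (16.000, 10.000, 111.000°)
step 3: Δleader=(13.000, 16.000, 40.000°), disengaged; cmd=(0,0,0) → follower holds at (16.000, 10.000, 111.000°)


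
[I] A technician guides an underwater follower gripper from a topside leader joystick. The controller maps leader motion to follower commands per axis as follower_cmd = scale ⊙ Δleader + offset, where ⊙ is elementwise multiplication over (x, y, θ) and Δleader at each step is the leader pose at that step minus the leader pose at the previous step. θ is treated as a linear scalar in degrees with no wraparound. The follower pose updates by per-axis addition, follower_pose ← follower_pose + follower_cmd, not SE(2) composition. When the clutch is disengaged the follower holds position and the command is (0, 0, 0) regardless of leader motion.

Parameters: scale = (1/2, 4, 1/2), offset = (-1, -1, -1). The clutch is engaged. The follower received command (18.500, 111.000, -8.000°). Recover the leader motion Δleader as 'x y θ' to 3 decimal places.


39.000 28.000 -14.000

axis x: (18.500 − -1) / (1/2) = 39.000
axis y: (111.000 − -1) / (4) = 28.000
axis θ: (-8.000 − -1) / (1/2) = -14.000


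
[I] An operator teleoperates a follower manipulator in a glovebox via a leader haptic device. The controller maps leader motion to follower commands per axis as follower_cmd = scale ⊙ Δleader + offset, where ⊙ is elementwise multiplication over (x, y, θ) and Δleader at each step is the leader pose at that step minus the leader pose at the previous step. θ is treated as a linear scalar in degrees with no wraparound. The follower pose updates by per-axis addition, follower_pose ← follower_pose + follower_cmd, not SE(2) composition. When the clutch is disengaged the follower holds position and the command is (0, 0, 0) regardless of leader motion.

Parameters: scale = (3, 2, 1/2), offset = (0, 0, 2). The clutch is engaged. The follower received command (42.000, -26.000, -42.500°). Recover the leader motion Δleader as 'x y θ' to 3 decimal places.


axis x: (42.000 − 0) / (3) = 14.000
axis y: (-26.000 − 0) / (2) = -13.000
axis θ: (-42.500 − 2) / (1/2) = -89.000

14.000 -13.000 -89.000


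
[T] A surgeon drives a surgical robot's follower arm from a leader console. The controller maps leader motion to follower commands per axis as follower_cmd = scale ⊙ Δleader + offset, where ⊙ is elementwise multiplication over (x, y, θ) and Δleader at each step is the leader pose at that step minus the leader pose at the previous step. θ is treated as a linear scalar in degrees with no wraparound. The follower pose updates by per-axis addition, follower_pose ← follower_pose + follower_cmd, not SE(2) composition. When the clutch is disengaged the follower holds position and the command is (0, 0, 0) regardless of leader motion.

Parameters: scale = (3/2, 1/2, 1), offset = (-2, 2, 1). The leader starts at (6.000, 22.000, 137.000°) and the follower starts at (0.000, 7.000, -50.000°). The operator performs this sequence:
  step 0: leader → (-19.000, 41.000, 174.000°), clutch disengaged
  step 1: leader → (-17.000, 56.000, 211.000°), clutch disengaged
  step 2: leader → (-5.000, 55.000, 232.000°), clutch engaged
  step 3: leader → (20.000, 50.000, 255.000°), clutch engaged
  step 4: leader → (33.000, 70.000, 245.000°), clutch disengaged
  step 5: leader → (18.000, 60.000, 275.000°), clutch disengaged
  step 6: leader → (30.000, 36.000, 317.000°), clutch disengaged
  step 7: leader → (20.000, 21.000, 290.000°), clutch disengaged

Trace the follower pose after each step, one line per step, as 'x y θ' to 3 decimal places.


0.000 7.000 -50.000
0.000 7.000 -50.000
16.000 8.500 -28.000
51.500 8.000 -4.000
51.500 8.000 -4.000
51.500 8.000 -4.000
51.500 8.000 -4.000
51.500 8.000 -4.000

step 0: Δleader=(-25.000, 19.000, 37.000°), disengaged; cmd=(0,0,0) → follower holds at (0.000, 7.000, -50.000°)
step 1: Δleader=(2.000, 15.000, 37.000°), disengaged; cmd=(0,0,0) → follower holds at (0.000, 7.000, -50.000°)
step 2: Δleader=(12.000, -1.000, 21.000°), engaged; cmd=(16.000, 1.500, 22.000°) → follower=(16.000, 8.500, -28.000°)
step 3: Δleader=(25.000, -5.000, 23.000°), engaged; cmd=(35.500, -0.500, 24.000°) → follower=(51.500, 8.000, -4.000°)
step 4: Δleader=(13.000, 20.000, -10.000°), disengaged; cmd=(0,0,0) → follower holds at (51.500, 8.000, -4.000°)
step 5: Δleader=(-15.000, -10.000, 30.000°), disengaged; cmd=(0,0,0) → follower holds at (51.500, 8.000, -4.000°)
step 6: Δleader=(12.000, -24.000, 42.000°), disengaged; cmd=(0,0,0) → follower holds at (51.500, 8.000, -4.000°)
step 7: Δleader=(-10.000, -15.000, -27.000°), disengaged; cmd=(0,0,0) → follower holds at (51.500, 8.000, -4.000°)


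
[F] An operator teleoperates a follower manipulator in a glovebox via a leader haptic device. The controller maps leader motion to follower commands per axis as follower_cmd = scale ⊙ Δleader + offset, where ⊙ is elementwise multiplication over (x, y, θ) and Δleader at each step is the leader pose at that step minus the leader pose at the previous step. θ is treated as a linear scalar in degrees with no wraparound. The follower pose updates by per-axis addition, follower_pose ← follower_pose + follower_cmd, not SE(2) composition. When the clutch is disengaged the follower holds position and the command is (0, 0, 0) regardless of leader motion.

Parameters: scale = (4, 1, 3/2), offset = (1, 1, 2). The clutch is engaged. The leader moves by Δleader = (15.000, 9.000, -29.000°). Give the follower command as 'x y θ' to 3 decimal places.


61.000 10.000 -41.500

axis x: 4·15.000 + 1 = 61.000
axis y: 1·9.000 + 1 = 10.000
axis θ: 3/2·-29.000 + 2 = -41.500


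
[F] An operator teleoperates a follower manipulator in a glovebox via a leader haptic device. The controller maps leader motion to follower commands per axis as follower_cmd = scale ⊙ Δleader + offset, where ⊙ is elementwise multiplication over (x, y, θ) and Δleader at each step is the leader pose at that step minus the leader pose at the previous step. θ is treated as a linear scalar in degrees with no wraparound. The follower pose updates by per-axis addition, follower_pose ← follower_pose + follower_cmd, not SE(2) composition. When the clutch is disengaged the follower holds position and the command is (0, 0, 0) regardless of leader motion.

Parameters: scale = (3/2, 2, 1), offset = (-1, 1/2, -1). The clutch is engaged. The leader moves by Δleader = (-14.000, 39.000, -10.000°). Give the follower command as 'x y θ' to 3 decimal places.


axis x: 3/2·-14.000 + -1 = -22.000
axis y: 2·39.000 + 1/2 = 78.500
axis θ: 1·-10.000 + -1 = -11.000

-22.000 78.500 -11.000


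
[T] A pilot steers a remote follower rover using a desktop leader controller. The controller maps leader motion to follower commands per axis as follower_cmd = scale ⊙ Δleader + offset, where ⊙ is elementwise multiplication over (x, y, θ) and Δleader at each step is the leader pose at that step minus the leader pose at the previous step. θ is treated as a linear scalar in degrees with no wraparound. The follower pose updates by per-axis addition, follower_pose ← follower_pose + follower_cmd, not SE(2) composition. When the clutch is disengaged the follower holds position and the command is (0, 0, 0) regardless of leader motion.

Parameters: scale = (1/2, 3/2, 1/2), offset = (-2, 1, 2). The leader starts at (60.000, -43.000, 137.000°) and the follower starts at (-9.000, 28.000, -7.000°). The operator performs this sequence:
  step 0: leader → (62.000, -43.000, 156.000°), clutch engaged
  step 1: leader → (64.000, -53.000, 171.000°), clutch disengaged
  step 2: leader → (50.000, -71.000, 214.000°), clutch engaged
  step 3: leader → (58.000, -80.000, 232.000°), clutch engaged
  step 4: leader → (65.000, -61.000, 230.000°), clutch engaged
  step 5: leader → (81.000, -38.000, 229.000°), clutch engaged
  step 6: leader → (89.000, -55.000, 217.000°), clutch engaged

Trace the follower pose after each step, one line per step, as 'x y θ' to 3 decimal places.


-10.000 29.000 4.500
-10.000 29.000 4.500
-19.000 3.000 28.000
-17.000 -9.500 39.000
-15.500 20.000 40.000
-9.500 55.500 41.500
-7.500 31.000 37.500

step 0: Δleader=(2.000, 0.000, 19.000°), engaged; cmd=(-1.000, 1.000, 11.500°) → follower=(-10.000, 29.000, 4.500°)
step 1: Δleader=(2.000, -10.000, 15.000°), disengaged; cmd=(0,0,0) → follower holds at (-10.000, 29.000, 4.500°)
step 2: Δleader=(-14.000, -18.000, 43.000°), engaged; cmd=(-9.000, -26.000, 23.500°) → follower=(-19.000, 3.000, 28.000°)
step 3: Δleader=(8.000, -9.000, 18.000°), engaged; cmd=(2.000, -12.500, 11.000°) → follower=(-17.000, -9.500, 39.000°)
step 4: Δleader=(7.000, 19.000, -2.000°), engaged; cmd=(1.500, 29.500, 1.000°) → follower=(-15.500, 20.000, 40.000°)
step 5: Δleader=(16.000, 23.000, -1.000°), engaged; cmd=(6.000, 35.500, 1.500°) → follower=(-9.500, 55.500, 41.500°)
step 6: Δleader=(8.000, -17.000, -12.000°), engaged; cmd=(2.000, -24.500, -4.000°) → follower=(-7.500, 31.000, 37.500°)


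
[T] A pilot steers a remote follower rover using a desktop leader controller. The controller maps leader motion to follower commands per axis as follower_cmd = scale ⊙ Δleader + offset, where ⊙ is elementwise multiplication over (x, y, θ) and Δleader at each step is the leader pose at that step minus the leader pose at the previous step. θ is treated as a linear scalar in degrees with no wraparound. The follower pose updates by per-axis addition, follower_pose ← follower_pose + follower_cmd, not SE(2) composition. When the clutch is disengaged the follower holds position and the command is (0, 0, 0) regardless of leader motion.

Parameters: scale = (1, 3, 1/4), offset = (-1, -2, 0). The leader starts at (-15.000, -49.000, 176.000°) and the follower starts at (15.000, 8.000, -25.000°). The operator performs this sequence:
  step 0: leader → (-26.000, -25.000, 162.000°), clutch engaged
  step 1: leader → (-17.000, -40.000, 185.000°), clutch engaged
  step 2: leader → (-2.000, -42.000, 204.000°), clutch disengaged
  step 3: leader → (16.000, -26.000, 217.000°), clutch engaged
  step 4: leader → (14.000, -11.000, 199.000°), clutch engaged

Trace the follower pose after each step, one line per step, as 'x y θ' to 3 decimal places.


3.000 78.000 -28.500
11.000 31.000 -22.750
11.000 31.000 -22.750
28.000 77.000 -19.500
25.000 120.000 -24.000

step 0: Δleader=(-11.000, 24.000, -14.000°), engaged; cmd=(-12.000, 70.000, -3.500°) → follower=(3.000, 78.000, -28.500°)
step 1: Δleader=(9.000, -15.000, 23.000°), engaged; cmd=(8.000, -47.000, 5.750°) → follower=(11.000, 31.000, -22.750°)
step 2: Δleader=(15.000, -2.000, 19.000°), disengaged; cmd=(0,0,0) → follower holds at (11.000, 31.000, -22.750°)
step 3: Δleader=(18.000, 16.000, 13.000°), engaged; cmd=(17.000, 46.000, 3.250°) → follower=(28.000, 77.000, -19.500°)
step 4: Δleader=(-2.000, 15.000, -18.000°), engaged; cmd=(-3.000, 43.000, -4.500°) → follower=(25.000, 120.000, -24.000°)


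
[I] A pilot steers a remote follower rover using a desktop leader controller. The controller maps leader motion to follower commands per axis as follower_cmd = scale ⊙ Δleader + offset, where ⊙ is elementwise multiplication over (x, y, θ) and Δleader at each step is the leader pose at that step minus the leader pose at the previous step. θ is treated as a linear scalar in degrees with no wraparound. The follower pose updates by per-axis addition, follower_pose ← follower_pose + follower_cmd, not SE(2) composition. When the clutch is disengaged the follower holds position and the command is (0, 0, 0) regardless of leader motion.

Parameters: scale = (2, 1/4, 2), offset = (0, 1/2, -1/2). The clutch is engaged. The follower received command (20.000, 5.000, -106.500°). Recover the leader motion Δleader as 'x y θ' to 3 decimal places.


10.000 18.000 -53.000

axis x: (20.000 − 0) / (2) = 10.000
axis y: (5.000 − 1/2) / (1/4) = 18.000
axis θ: (-106.500 − -1/2) / (2) = -53.000


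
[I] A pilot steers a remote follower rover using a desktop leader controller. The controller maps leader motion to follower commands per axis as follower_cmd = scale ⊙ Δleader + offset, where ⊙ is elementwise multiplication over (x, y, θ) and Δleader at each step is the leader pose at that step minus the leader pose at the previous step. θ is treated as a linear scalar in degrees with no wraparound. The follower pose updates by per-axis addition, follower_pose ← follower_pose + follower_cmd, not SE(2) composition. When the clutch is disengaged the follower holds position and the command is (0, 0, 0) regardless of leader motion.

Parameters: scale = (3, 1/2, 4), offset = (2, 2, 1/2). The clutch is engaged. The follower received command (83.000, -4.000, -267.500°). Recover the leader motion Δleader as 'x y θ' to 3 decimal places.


axis x: (83.000 − 2) / (3) = 27.000
axis y: (-4.000 − 2) / (1/2) = -12.000
axis θ: (-267.500 − 1/2) / (4) = -67.000

27.000 -12.000 -67.000


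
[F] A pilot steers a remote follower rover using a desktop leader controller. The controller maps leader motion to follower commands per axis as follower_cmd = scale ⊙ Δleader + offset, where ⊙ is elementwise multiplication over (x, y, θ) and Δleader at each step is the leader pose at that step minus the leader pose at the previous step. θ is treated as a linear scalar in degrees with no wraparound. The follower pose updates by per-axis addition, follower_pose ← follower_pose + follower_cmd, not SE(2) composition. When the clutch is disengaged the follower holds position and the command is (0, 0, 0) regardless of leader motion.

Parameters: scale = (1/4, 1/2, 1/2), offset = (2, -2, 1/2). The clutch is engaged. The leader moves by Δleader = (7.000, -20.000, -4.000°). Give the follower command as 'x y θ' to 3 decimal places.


3.750 -12.000 -1.500

axis x: 1/4·7.000 + 2 = 3.750
axis y: 1/2·-20.000 + -2 = -12.000
axis θ: 1/2·-4.000 + 1/2 = -1.500


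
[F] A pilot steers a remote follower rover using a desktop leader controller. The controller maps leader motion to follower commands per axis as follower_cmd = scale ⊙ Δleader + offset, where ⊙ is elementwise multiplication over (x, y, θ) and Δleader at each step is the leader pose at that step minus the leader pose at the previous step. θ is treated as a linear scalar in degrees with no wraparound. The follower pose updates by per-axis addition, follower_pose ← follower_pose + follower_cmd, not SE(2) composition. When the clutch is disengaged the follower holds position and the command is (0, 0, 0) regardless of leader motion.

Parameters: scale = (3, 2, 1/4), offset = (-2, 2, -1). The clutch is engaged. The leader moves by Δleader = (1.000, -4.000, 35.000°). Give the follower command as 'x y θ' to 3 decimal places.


axis x: 3·1.000 + -2 = 1.000
axis y: 2·-4.000 + 2 = -6.000
axis θ: 1/4·35.000 + -1 = 7.750

1.000 -6.000 7.750


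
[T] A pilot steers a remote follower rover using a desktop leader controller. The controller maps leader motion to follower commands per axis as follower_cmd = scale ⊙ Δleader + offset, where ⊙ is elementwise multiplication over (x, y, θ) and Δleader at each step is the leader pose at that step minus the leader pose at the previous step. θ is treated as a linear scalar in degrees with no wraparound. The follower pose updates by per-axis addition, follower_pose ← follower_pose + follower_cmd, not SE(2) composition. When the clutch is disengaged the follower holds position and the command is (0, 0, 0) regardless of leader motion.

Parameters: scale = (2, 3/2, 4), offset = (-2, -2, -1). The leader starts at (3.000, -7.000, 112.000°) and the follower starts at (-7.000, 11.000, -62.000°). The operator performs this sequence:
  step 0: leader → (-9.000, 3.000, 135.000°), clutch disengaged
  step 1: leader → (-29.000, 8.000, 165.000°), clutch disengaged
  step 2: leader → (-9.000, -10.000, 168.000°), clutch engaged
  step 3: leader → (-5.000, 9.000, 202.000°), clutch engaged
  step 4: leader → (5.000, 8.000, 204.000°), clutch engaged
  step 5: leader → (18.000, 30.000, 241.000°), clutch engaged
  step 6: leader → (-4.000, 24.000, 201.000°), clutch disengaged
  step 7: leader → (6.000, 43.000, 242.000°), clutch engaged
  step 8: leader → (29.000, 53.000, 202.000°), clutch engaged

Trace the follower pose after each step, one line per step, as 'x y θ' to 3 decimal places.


step 0: Δleader=(-12.000, 10.000, 23.000°), disengaged; cmd=(0,0,0) → follower holds at (-7.000, 11.000, -62.000°)
step 1: Δleader=(-20.000, 5.000, 30.000°), disengaged; cmd=(0,0,0) → follower holds at (-7.000, 11.000, -62.000°)
step 2: Δleader=(20.000, -18.000, 3.000°), engaged; cmd=(38.000, -29.000, 11.000°) → follower=(31.000, -18.000, -51.000°)
step 3: Δleader=(4.000, 19.000, 34.000°), engaged; cmd=(6.000, 26.500, 135.000°) → follower=(37.000, 8.500, 84.000°)
step 4: Δleader=(10.000, -1.000, 2.000°), engaged; cmd=(18.000, -3.500, 7.000°) → follower=(55.000, 5.000, 91.000°)
step 5: Δleader=(13.000, 22.000, 37.000°), engaged; cmd=(24.000, 31.000, 147.000°) → follower=(79.000, 36.000, 238.000°)
step 6: Δleader=(-22.000, -6.000, -40.000°), disengaged; cmd=(0,0,0) → follower holds at (79.000, 36.000, 238.000°)
step 7: Δleader=(10.000, 19.000, 41.000°), engaged; cmd=(18.000, 26.500, 163.000°) → follower=(97.000, 62.500, 401.000°)
step 8: Δleader=(23.000, 10.000, -40.000°), engaged; cmd=(44.000, 13.000, -161.000°) → follower=(141.000, 75.500, 240.000°)

-7.000 11.000 -62.000
-7.000 11.000 -62.000
31.000 -18.000 -51.000
37.000 8.500 84.000
55.000 5.000 91.000
79.000 36.000 238.000
79.000 36.000 238.000
97.000 62.500 401.000
141.000 75.500 240.000
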